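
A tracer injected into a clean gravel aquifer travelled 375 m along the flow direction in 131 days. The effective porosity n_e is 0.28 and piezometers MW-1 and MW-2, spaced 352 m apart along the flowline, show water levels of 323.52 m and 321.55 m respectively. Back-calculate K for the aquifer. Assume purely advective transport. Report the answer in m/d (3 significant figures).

143 m/d

Hydraulic gradient i = (323.52 − 321.55) / 352 = 1.97 / 352 = 0.005597
v = L / t = 375 / 131 = 2.863 m/d
K = v · n / i = 2.863 × 0.28 / 0.005597 = 143 m/d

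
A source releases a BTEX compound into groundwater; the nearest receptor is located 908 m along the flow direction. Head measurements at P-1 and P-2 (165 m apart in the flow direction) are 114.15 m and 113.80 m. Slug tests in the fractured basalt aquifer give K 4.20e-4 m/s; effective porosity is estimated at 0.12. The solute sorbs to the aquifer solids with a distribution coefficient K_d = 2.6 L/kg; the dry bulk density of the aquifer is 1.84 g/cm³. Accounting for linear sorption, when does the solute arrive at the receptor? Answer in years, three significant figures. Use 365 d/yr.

Hydraulic gradient i = (114.15 − 113.80) / 165 = 0.35 / 165 = 0.002121
K = 4.20e-4 m/s × 86400 s/d = 36.29 m/d
Darcy flux q = K·i = 36.29 × 0.002121 = 0.07697 m/d
Average linear velocity = 0.07697 / 0.12 = 0.6415 m/d
Retardation R = 1 + ρ_b·K_d/n = 1 + 1.84×2.6/0.12 = 40.87
Contaminant velocity v_c = v/R = 0.6415/40.87 = 0.01570 m/d
t = L/v_c = 908/0.01570 = 57850 d
   = 57850/365 = 158 yr

158 years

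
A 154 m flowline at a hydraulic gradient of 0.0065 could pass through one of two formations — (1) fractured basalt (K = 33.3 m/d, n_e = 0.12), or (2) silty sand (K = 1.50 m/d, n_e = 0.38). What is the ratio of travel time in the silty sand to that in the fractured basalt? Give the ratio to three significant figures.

70.3

Unit 1 (fractured basalt): v = 33.3×0.0065/0.12 = 1.804 m/d, t = 154/1.804 = 85.38 d
Unit 2 (silty sand): v = 1.50×0.0065/0.38 = 0.02566 m/d, t = 154/0.02566 = 6002 d
t(silty sand) / t(fractured basalt) = 6002/85.38 = 70.3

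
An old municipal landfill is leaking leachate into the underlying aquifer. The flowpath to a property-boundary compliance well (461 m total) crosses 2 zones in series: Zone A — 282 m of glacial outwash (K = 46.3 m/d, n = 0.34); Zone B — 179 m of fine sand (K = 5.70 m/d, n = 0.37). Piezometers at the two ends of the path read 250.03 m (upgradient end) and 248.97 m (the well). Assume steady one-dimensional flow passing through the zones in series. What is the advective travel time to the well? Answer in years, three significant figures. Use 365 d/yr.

Total head drop ΔH = 250.03 − 248.97 = 1.06 m
Continuity: the same q passes through each zone, so ΔH = q·Σ(L_j/K_j) — the zones act as resistances in series.
Σ(L/K) = 282/46.3 + 179/5.70 = 6.091 + 31.40 = 37.49 d
q = ΔH / Σ(L/K) = 1.06 / 37.49 = 0.02827 m/d (same in every zone)
Zone A: v = q/n = 0.02827/0.34 = 0.08315 m/d → t_A = 282/0.08315 = 3391 d
Zone B: v = q/n = 0.02827/0.37 = 0.07641 m/d → t_B = 179/0.07641 = 2343 d
Total t = 3391 + 2343 = 5734 d
   = 5734 / 365 = 15.7 yr

15.7 years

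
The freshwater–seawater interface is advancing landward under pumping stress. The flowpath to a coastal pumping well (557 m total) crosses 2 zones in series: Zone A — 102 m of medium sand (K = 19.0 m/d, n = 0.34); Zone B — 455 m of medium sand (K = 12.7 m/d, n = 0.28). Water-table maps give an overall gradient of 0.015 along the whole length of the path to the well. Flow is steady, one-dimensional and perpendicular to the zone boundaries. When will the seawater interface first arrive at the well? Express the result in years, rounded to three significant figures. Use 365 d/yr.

Steady 1-D flow in series ⇒ the Darcy flux q is identical in every zone and the zone head losses add (resistances L/K in series).
Σ(L/K) = 102/19.0 + 455/12.7 = 5.368 + 35.83 = 41.20 d
K_eq = L_total / Σ(L/K) = 557 / 41.20 = 13.52 m/d
q = K_eq · i = 13.52 × 0.015 = 0.2028 m/d (same in every zone)
Zone A: v = q/n = 0.2028/0.34 = 0.5965 m/d → t_A = 102/0.5965 = 171.0 d
Zone B: v = q/n = 0.2028/0.28 = 0.7243 m/d → t_B = 455/0.7243 = 628.2 d
Total t = 171.0 + 628.2 = 799.2 d
   = 799.2 / 365 = 2.19 yr

2.19 years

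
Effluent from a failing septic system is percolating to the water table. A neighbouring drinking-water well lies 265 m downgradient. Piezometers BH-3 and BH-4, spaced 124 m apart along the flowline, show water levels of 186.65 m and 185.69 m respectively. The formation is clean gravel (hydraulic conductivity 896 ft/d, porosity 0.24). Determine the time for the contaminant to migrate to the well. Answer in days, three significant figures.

Hydraulic gradient i = (186.65 − 185.69) / 124 = 0.96 / 124 = 0.007742
K = 896 ft/d × 0.3048 = 273.1 m/d
q = Ki = 273.1 × 0.007742 = 2.114 m/d
Average linear velocity = 2.114 / 0.24 = 8.810 m/d
t = L / v = 265 / 8.810 = 30.08 d

30.1 days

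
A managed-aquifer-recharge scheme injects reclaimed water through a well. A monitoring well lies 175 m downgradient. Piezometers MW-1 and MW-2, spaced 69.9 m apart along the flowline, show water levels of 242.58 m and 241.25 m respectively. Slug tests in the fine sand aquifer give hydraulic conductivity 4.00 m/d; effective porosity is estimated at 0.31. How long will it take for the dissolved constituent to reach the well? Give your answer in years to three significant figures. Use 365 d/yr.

Hydraulic gradient i = (242.58 − 241.25) / 69.9 = 1.33 / 69.9 = 0.01903
Darcy flux q = K·i = 4.00 × 0.01903 = 0.07611 m/d
Seepage velocity v = q / n = 0.07611 / 0.31 = 0.2455 m/d
t = L / v = 175 / 0.2455 = 712.8 d
   = 712.8 / 365 = 1.95 yr

1.95 years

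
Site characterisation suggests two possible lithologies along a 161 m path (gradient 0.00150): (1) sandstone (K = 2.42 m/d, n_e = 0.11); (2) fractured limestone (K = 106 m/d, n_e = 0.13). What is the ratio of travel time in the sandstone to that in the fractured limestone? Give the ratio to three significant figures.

37.1

Unit 1 (sandstone): v = 2.42×0.0015/0.11 = 0.03300 m/d, t = 161/0.03300 = 4879 d
Unit 2 (fractured limestone): v = 106×0.0015/0.13 = 1.223 m/d, t = 161/1.223 = 131.6 d
t(sandstone) / t(fractured limestone) = 4879/131.6 = 37.1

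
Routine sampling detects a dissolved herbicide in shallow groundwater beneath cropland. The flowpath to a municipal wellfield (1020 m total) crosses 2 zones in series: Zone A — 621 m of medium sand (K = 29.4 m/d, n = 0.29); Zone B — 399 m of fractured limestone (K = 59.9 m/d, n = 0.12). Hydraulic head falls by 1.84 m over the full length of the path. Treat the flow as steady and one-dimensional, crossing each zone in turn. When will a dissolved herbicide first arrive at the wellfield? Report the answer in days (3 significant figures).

3440 days

Steady 1-D flow in series ⇒ the Darcy flux q is identical in every zone and the zone head losses add (resistances L/K in series).
Σ(L/K) = 621/29.4 + 399/59.9 = 21.12 + 6.661 = 27.78 d
q = ΔH / Σ(L/K) = 1.84 / 27.78 = 0.06623 m/d (same in every zone)
Zone A: v = q/n = 0.06623/0.29 = 0.2284 m/d → t_A = 621/0.2284 = 2719 d
Zone B: v = q/n = 0.06623/0.12 = 0.5519 m/d → t_B = 399/0.5519 = 723.0 d
Total t = 2719 + 723.0 = 3442 d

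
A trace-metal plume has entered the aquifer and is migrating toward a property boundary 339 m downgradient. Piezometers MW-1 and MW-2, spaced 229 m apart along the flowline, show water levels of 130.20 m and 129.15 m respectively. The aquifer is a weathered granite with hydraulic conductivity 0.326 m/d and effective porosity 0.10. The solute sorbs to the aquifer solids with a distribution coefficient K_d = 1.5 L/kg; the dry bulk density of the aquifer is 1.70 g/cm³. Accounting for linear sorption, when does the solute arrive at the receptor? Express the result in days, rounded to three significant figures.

Hydraulic gradient i = (130.20 − 129.15) / 229 = 1.05 / 229 = 0.004585
Specific discharge q = 0.326 × 0.004585 = 0.001495 m/d
v = Ki/n = 0.326·0.004585/0.10 = 0.01495 m/d
Retardation R = 1 + ρ_b·K_d/n = 1 + 1.70×1.5/0.10 = 26.50
Contaminant velocity v_c = v/R = 0.01495/26.50 = 5.641e-4 m/d
t = L/v_c = 339/5.641e-4 = 601000 d

601000 days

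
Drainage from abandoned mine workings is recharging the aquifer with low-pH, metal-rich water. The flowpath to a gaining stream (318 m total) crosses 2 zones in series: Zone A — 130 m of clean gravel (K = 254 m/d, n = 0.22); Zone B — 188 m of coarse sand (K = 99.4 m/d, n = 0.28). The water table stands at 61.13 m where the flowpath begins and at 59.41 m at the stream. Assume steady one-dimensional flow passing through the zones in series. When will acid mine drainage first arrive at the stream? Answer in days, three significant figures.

114 days

Total head drop ΔH = 61.13 − 59.41 = 1.72 m
Continuity: the same q passes through each zone, so ΔH = q·Σ(L_j/K_j) — the zones act as resistances in series.
Σ(L/K) = 130/254 + 188/99.4 = 0.5118 + 1.891 = 2.403 d
q = ΔH / Σ(L/K) = 1.72 / 2.403 = 0.7157 m/d (same in every zone)
Zone A: v = q/n = 0.7157/0.22 = 3.253 m/d → t_A = 130/3.253 = 39.96 d
Zone B: v = q/n = 0.7157/0.28 = 2.556 m/d → t_B = 188/2.556 = 73.55 d
Total t = 39.96 + 73.55 = 113.5 d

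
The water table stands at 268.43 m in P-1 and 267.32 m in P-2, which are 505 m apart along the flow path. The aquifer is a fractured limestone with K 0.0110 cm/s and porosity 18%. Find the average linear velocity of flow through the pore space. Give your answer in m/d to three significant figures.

0.116 m/d

Hydraulic gradient i = (268.43 − 267.32) / 505 = 1.11 / 505 = 0.002198
K = 0.0110 cm/s × 864 = 9.504 m/d
Darcy flux q = K·i = 9.504 × 0.002198 = 0.02089 m/d
Average linear velocity = 0.02089 / 0.18 = 0.1161 m/d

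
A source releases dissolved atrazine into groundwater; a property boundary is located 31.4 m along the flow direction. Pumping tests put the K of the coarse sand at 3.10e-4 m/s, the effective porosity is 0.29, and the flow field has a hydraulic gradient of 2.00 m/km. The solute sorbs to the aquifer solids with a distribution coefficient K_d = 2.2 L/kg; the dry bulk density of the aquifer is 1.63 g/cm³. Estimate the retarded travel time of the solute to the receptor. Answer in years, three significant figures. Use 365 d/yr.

K = 3.10e-4 m/s × 86400 s/d = 26.78 m/d
q = Ki = 26.78 × 0.0020 = 0.05357 m/d
v_s = q/n_e = 0.05357/0.29 = 0.1847 m/d
Retardation R = 1 + ρ_b·K_d/n = 1 + 1.63×2.2/0.29 = 13.37
Contaminant velocity v_c = v/R = 0.1847/13.37 = 0.01382 m/d
t = L/v_c = 31.4/0.01382 = 2272 d
   = 2272/365 = 6.22 yr

6.22 years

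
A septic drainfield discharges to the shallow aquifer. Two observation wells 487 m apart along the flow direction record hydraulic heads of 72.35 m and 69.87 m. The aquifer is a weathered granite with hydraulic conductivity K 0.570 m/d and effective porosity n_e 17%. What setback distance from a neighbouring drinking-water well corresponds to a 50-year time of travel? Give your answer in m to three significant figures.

Hydraulic gradient i = (72.35 − 69.87) / 487 = 2.48 / 487 = 0.005092
Specific discharge q = 0.570 × 0.005092 = 0.002903 m/d
Seepage velocity v = q / n = 0.002903 / 0.17 = 0.01707 m/d
T = 50 yr × 365 = 18250 d
L = v × T = 0.01707 × 18250 = 311.6 m

312 m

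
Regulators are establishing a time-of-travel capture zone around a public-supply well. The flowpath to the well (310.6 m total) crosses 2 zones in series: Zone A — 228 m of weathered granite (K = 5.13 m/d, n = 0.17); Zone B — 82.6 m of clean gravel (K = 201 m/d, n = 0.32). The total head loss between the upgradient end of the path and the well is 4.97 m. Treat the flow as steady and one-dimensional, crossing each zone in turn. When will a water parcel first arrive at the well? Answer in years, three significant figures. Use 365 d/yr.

Continuity: the same q passes through each zone, so ΔH = q·Σ(L_j/K_j) — the zones act as resistances in series.
Σ(L/K) = 228/5.13 + 82.6/201 = 44.44 + 0.4109 = 44.86 d
q = ΔH / Σ(L/K) = 4.97 / 44.86 = 0.1108 m/d (same in every zone)
Zone A: v = q/n = 0.1108/0.17 = 0.6518 m/d → t_A = 228/0.6518 = 349.8 d
Zone B: v = q/n = 0.1108/0.32 = 0.3463 m/d → t_B = 82.6/0.3463 = 238.6 d
Total t = 349.8 + 238.6 = 588.4 d
   = 588.4 / 365 = 1.61 yr

1.61 years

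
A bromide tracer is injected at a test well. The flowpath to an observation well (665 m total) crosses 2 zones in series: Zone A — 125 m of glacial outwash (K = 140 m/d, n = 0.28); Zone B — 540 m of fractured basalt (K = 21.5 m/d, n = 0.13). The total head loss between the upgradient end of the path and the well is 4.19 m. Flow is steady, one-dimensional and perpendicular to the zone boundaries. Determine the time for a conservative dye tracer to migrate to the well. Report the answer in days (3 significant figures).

Steady 1-D flow in series ⇒ the Darcy flux q is identical in every zone and the zone head losses add (resistances L/K in series).
Σ(L/K) = 125/140 + 540/21.5 = 0.8929 + 25.12 = 26.01 d
q = ΔH / Σ(L/K) = 4.19 / 26.01 = 0.1611 m/d (same in every zone)
Zone A: v = q/n = 0.1611/0.28 = 0.5753 m/d → t_A = 125/0.5753 = 217.3 d
Zone B: v = q/n = 0.1611/0.13 = 1.239 m/d → t_B = 540/1.239 = 435.8 d
Total t = 217.3 + 435.8 = 653.0 d

653 days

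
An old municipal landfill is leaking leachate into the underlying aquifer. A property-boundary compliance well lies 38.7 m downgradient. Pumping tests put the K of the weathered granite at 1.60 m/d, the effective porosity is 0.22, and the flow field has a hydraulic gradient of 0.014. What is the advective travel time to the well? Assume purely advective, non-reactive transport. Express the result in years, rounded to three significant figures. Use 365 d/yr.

Specific discharge q = 1.60 × 0.014 = 0.02240 m/d
Average linear velocity = 0.02240 / 0.22 = 0.1018 m/d
t = L / v = 38.7 / 0.1018 = 380.1 d
   = 380.1 / 365 = 1.04 yr

1.04 years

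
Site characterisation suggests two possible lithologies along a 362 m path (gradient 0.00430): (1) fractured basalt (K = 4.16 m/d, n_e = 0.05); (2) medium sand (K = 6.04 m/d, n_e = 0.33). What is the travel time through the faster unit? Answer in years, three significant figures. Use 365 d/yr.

2.77 years

Unit 1 (fractured basalt): v = 4.16×0.0043/0.05 = 0.3578 m/d, t = 362/0.3578 = 1012 d
Unit 2 (medium sand): v = 6.04×0.0043/0.33 = 0.07870 m/d, t = 362/0.07870 = 4600 d
Faster: 1012 d / 365 = 2.77 yr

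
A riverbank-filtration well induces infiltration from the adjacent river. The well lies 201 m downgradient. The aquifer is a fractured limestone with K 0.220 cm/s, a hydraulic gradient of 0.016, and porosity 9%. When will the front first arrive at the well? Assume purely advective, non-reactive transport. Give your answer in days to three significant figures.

5.95 days

K = 0.220 cm/s × 864 = 190.1 m/d
Specific discharge q = 190.1 × 0.016 = 3.041 m/d
v_s = q/n_e = 3.041/0.09 = 33.79 m/d
t = L / v = 201 / 33.79 = 5.948 d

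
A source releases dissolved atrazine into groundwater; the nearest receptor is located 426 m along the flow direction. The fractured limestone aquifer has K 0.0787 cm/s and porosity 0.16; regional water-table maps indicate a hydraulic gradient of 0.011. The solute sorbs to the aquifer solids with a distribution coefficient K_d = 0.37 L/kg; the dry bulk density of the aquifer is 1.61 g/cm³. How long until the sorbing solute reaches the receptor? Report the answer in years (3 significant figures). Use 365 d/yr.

1.18 years

K = 0.0787 cm/s × 864 = 68.00 m/d
q = Ki = 68.00 × 0.011 = 0.7480 m/d
v_s = q/n_e = 0.7480/0.16 = 4.675 m/d
Retardation R = 1 + ρ_b·K_d/n = 1 + 1.61×0.37/0.16 = 4.723
Contaminant velocity v_c = v/R = 4.675/4.723 = 0.9898 m/d
t = L/v_c = 426/0.9898 = 430.4 d
   = 430.4/365 = 1.18 yr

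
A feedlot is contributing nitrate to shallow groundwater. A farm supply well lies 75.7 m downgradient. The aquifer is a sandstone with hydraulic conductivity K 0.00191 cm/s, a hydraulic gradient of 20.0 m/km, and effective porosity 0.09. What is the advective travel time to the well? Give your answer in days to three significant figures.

K = 0.00191 cm/s × 864 = 1.650 m/d
Darcy flux q = K·i = 1.650 × 0.020 = 0.03300 m/d
v_s = q/n_e = 0.03300/0.09 = 0.3667 m/d
t = L / v = 75.7 / 0.3667 = 206.4 d

206 days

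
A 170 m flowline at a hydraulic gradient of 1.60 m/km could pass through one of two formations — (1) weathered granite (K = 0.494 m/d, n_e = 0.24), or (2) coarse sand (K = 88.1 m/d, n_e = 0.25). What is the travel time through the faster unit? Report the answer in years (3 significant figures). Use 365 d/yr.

Unit 1 (weathered granite): v = 0.494×0.0016/0.24 = 0.003293 m/d, t = 170/0.003293 = 51620 d
Unit 2 (coarse sand): v = 88.1×0.0016/0.25 = 0.5638 m/d, t = 170/0.5638 = 301.5 d
Faster: 301.5 d / 365 = 0.826 yr

0.826 years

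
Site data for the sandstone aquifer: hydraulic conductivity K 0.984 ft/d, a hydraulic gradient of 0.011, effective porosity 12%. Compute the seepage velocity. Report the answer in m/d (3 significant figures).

0.0275 m/d

K = 0.984 ft/d × 0.3048 = 0.2999 m/d
Specific discharge q = 0.2999 × 0.011 = 0.003299 m/d
Seepage velocity v = q / n = 0.003299 / 0.12 = 0.02749 m/d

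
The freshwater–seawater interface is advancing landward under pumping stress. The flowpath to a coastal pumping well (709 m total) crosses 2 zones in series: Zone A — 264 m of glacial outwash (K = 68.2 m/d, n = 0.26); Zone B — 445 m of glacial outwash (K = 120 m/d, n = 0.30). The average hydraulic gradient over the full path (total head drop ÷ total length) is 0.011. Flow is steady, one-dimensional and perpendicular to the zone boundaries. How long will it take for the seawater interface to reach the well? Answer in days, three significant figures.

Steady 1-D flow in series ⇒ the Darcy flux q is identical in every zone and the zone head losses add (resistances L/K in series).
Σ(L/K) = 264/68.2 + 445/120 = 3.871 + 3.708 = 7.579 d
K_eq = L_total / Σ(L/K) = 709 / 7.579 = 93.54 m/d
q = K_eq · i = 93.54 × 0.011 = 1.029 m/d (same in every zone)
Zone A: v = q/n = 1.029/0.26 = 3.958 m/d → t_A = 264/3.958 = 66.71 d
Zone B: v = q/n = 1.029/0.30 = 3.430 m/d → t_B = 445/3.430 = 129.7 d
Total t = 66.71 + 129.7 = 196.4 d

196 days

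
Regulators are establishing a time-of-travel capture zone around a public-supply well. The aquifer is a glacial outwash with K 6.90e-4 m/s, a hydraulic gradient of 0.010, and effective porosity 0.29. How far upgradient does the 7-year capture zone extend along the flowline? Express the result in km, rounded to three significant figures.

5.25 km

K = 6.90e-4 m/s × 86400 s/d = 59.62 m/d
Darcy flux q = K·i = 59.62 × 0.010 = 0.5962 m/d
v = Ki/n = 59.62·0.010/0.29 = 2.056 m/d
T = 7 yr × 365 = 2555 d
L = v × T = 2.056 × 2555 = 5252 m
   = 5.25 km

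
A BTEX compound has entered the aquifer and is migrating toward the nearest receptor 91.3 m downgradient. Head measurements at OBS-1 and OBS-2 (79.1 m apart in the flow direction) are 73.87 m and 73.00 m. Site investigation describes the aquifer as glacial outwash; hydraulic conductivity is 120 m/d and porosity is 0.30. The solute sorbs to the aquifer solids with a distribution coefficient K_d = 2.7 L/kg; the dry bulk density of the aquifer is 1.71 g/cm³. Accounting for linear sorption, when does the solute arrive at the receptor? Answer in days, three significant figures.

340 days

Hydraulic gradient i = (73.87 − 73.00) / 79.1 = 0.87 / 79.1 = 0.01100
q = Ki = 120 × 0.01100 = 1.320 m/d
v_s = q/n_e = 1.320/0.30 = 4.399 m/d
Retardation R = 1 + ρ_b·K_d/n = 1 + 1.71×2.7/0.30 = 16.39
Contaminant velocity v_c = v/R = 4.399/16.39 = 0.2684 m/d
t = L/v_c = 91.3/0.2684 = 340.1 d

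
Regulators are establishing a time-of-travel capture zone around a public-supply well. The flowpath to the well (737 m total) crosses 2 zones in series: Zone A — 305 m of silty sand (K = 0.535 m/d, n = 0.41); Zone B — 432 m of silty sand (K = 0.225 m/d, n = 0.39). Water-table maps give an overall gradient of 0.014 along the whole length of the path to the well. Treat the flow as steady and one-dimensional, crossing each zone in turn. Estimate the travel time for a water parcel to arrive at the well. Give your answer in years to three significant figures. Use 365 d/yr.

Steady 1-D flow in series ⇒ the Darcy flux q is identical in every zone and the zone head losses add (resistances L/K in series).
Σ(L/K) = 305/0.535 + 432/0.225 = 570.1 + 1920 = 2490 d
K_eq = L_total / Σ(L/K) = 737 / 2490 = 0.2960 m/d
q = K_eq · i = 0.2960 × 0.014 = 0.004144 m/d (same in every zone)
Zone A: v = q/n = 0.004144/0.41 = 0.01011 m/d → t_A = 305/0.01011 = 30180 d
Zone B: v = q/n = 0.004144/0.39 = 0.01062 m/d → t_B = 432/0.01062 = 40660 d
Total t = 30180 + 40660 = 70840 d
   = 70840 / 365 = 194 yr

194 years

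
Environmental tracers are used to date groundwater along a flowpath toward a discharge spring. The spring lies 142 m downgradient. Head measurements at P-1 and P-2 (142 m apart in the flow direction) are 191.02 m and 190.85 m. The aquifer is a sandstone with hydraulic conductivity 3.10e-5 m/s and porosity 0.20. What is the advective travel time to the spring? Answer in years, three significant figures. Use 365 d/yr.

24.3 years

Hydraulic gradient i = (191.02 − 190.85) / 142 = 0.17 / 142 = 0.001197
K = 3.10e-5 m/s × 86400 s/d = 2.678 m/d
q = Ki = 2.678 × 0.001197 = 0.003207 m/d
v = Ki/n = 2.678·0.001197/0.20 = 0.01603 m/d
t = L / v = 142 / 0.01603 = 8857 d
   = 8857 / 365 = 24.3 yr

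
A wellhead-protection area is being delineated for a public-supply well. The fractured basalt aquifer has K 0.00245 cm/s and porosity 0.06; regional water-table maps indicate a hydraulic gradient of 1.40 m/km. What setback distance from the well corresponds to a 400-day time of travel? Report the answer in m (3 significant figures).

19.8 m

K = 0.00245 cm/s × 864 = 2.117 m/d
Specific discharge q = 2.117 × 0.0014 = 0.002964 m/d
v = Ki/n = 2.117·0.0014/0.06 = 0.04939 m/d
L = v × T = 0.04939 × 400 = 19.76 m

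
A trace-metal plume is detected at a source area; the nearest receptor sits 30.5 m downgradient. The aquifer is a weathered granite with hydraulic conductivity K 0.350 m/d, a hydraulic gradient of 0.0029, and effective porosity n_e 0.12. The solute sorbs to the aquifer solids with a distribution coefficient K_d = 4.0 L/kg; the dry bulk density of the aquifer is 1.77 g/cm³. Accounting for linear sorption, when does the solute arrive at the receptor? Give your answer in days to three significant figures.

216000 days

Specific discharge q = 0.350 × 0.0029 = 0.001015 m/d
v = Ki/n = 0.350·0.0029/0.12 = 0.008458 m/d
Retardation R = 1 + ρ_b·K_d/n = 1 + 1.77×4.0/0.12 = 60.00
Contaminant velocity v_c = v/R = 0.008458/60.00 = 1.410e-4 m/d
t = L/v_c = 30.5/1.410e-4 = 216400 d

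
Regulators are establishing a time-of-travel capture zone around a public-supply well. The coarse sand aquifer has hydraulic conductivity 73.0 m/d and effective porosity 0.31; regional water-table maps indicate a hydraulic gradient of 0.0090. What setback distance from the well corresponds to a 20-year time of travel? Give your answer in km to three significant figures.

15.5 km

Darcy flux q = K·i = 73.0 × 0.0090 = 0.6570 m/d
v = Ki/n = 73.0·0.0090/0.31 = 2.119 m/d
T = 20 yr × 365 = 7300 d
L = v × T = 2.119 × 7300 = 15470 m
   = 15.5 km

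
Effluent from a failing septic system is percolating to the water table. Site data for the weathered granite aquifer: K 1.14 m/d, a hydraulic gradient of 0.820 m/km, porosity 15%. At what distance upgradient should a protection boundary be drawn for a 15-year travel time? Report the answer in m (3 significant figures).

34.1 m

Specific discharge q = 1.14 × 8.2e-4 = 9.348e-4 m/d
Seepage velocity v = q / n = 9.348e-4 / 0.15 = 0.006232 m/d
T = 15 yr × 365 = 5475 d
L = v × T = 0.006232 × 5475 = 34.12 m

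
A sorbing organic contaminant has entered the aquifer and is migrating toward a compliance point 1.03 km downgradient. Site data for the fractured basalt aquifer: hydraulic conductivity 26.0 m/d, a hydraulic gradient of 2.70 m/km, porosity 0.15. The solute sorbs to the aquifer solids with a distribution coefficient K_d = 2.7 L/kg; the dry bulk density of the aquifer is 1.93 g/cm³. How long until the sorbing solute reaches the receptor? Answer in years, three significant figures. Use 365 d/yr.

Darcy flux q = K·i = 26.0 × 0.0027 = 0.07020 m/d
v = Ki/n = 26.0·0.0027/0.15 = 0.4680 m/d
Retardation R = 1 + ρ_b·K_d/n = 1 + 1.93×2.7/0.15 = 35.74
Contaminant velocity v_c = v/R = 0.4680/35.74 = 0.01309 m/d
L = 1.03 km = 1030 m
t = L/v_c = 1030/0.01309 = 78660 d
   = 78660/365 = 216 yr

216 years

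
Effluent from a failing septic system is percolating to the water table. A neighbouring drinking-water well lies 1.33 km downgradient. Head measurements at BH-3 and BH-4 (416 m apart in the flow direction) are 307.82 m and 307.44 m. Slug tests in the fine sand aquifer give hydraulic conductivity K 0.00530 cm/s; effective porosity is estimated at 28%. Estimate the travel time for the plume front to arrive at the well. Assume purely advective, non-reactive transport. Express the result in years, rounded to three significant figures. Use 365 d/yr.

244 years

Hydraulic gradient i = (307.82 − 307.44) / 416 = 0.38 / 416 = 9.135e-4
K = 0.00530 cm/s × 864 = 4.579 m/d
Specific discharge q = 4.579 × 9.135e-4 = 0.004183 m/d
v = Ki/n = 4.579·9.135e-4/0.28 = 0.01494 m/d
L = 1.33 km = 1330 m
t = L / v = 1330 / 0.01494 = 89030 d
   = 89030 / 365 = 244 yr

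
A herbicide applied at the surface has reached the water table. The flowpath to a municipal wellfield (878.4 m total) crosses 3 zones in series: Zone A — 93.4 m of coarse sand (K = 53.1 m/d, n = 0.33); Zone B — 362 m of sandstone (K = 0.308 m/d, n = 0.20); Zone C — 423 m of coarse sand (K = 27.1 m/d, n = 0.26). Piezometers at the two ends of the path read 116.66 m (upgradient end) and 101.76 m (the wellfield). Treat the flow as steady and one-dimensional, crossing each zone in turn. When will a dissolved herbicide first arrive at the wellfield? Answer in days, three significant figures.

Total head drop ΔH = 116.66 − 101.76 = 14.90 m
Continuity: the same q passes through each zone, so ΔH = q·Σ(L_j/K_j) — the zones act as resistances in series.
Σ(L/K) = 93.4/53.1 + 362/0.308 + 423/27.1 = 1.759 + 1175 + 15.61 = 1193 d
q = ΔH / Σ(L/K) = 14.90 / 1193 = 0.01249 m/d (same in every zone)
Zone A: v = q/n = 0.01249/0.33 = 0.03786 m/d → t_A = 93.4/0.03786 = 2467 d
Zone B: v = q/n = 0.01249/0.20 = 0.06246 m/d → t_B = 362/0.06246 = 5795 d
Zone C: v = q/n = 0.01249/0.26 = 0.04805 m/d → t_C = 423/0.04805 = 8804 d
Total t = 2467 + 5795 + 8804 = 17070 d

17100 days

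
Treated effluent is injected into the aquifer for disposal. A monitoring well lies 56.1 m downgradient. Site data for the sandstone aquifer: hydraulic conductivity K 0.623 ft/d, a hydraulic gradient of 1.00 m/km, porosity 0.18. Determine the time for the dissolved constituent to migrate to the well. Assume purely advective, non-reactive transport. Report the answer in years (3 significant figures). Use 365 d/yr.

K = 0.623 ft/d × 0.3048 = 0.1899 m/d
Specific discharge q = 0.1899 × 0.0010 = 1.899e-4 m/d
v = Ki/n = 0.1899·0.0010/0.18 = 0.001055 m/d
t = L / v = 56.1 / 0.001055 = 53180 d
   = 53180 / 365 = 146 yr

146 years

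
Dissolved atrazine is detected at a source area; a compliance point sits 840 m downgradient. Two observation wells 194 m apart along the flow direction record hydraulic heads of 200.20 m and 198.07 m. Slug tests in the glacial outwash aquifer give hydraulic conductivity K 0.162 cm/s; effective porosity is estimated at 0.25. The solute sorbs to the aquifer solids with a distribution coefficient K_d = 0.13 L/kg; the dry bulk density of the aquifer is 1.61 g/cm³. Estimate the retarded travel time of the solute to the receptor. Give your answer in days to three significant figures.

251 days

Hydraulic gradient i = (200.20 − 198.07) / 194 = 2.13 / 194 = 0.01098
K = 0.162 cm/s × 864 = 140.0 m/d
Darcy flux q = K·i = 140.0 × 0.01098 = 1.537 m/d
v_s = q/n_e = 1.537/0.25 = 6.147 m/d
Retardation R = 1 + ρ_b·K_d/n = 1 + 1.61×0.13/0.25 = 1.837
Contaminant velocity v_c = v/R = 6.147/1.837 = 3.346 m/d
t = L/v_c = 840/3.346 = 251.1 d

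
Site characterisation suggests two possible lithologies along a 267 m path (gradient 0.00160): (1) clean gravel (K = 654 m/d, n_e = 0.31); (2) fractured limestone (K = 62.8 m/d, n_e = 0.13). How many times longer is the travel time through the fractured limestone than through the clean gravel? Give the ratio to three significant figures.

Unit 1 (clean gravel): v = 654×0.0016/0.31 = 3.375 m/d, t = 267/3.375 = 79.10 d
Unit 2 (fractured limestone): v = 62.8×0.0016/0.13 = 0.7729 m/d, t = 267/0.7729 = 345.4 d
t(fractured limestone) / t(clean gravel) = 345.4/79.10 = 4.37

4.37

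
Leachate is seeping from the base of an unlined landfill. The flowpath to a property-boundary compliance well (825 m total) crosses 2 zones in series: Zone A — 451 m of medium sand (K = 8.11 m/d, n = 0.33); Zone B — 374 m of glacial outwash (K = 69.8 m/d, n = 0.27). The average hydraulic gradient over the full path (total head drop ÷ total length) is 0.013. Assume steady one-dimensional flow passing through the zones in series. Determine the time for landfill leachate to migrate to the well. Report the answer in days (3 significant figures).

Steady 1-D flow in series ⇒ the Darcy flux q is identical in every zone and the zone head losses add (resistances L/K in series).
Σ(L/K) = 451/8.11 + 374/69.8 = 55.61 + 5.358 = 60.97 d
K_eq = L_total / Σ(L/K) = 825 / 60.97 = 13.53 m/d
q = K_eq · i = 13.53 × 0.013 = 0.1759 m/d (same in every zone)
Zone A: v = q/n = 0.1759/0.33 = 0.5331 m/d → t_A = 451/0.5331 = 846.1 d
Zone B: v = q/n = 0.1759/0.27 = 0.6515 m/d → t_B = 374/0.6515 = 574.0 d
Total t = 846.1 + 574.0 = 1420 d

1420 days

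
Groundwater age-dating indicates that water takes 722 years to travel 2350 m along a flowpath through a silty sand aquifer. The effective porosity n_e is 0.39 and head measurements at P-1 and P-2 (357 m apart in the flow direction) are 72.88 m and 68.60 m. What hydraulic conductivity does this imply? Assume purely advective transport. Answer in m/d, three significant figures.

0.290 m/d

Hydraulic gradient i = (72.88 − 68.60) / 357 = 4.28 / 357 = 0.01199
t = 722 years = 263500 d
v = L / t = 2350 / 263500 = 0.008917 m/d
K = v · n / i = 0.008917 × 0.39 / 0.01199 = 0.290 m/d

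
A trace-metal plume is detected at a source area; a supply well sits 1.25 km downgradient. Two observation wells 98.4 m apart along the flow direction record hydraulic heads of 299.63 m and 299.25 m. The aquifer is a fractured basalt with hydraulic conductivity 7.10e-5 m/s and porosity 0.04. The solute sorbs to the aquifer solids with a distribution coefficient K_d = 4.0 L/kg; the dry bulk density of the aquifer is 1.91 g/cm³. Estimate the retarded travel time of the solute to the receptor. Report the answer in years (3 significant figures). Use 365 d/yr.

1110 years

Hydraulic gradient i = (299.63 − 299.25) / 98.4 = 0.38 / 98.4 = 0.003862
K = 7.10e-5 m/s × 86400 s/d = 6.134 m/d
q = Ki = 6.134 × 0.003862 = 0.02369 m/d
v_s = q/n_e = 0.02369/0.04 = 0.5922 m/d
Retardation R = 1 + ρ_b·K_d/n = 1 + 1.91×4.0/0.04 = 192.0
Contaminant velocity v_c = v/R = 0.5922/192.0 = 0.003085 m/d
L = 1.25 km = 1250 m
t = L/v_c = 1250/0.003085 = 405200 d
   = 405200/365 = 1110 yr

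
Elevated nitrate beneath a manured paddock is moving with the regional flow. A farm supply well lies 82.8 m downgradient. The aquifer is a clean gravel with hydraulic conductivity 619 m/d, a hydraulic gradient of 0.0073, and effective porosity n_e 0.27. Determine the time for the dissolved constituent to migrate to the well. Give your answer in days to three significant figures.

4.95 days

q = Ki = 619 × 0.0073 = 4.519 m/d
v_s = q/n_e = 4.519/0.27 = 16.74 m/d
t = L / v = 82.8 / 16.74 = 4.947 d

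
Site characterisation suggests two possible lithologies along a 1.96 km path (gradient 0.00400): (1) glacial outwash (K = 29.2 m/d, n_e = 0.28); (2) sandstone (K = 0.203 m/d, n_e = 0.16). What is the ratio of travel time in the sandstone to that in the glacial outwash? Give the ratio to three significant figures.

Unit 1 (glacial outwash): v = 29.2×0.0040/0.28 = 0.4171 m/d, t = 1960/0.4171 = 4699 d
Unit 2 (sandstone): v = 0.203×0.0040/0.16 = 0.005075 m/d, t = 1960/0.005075 = 386200 d
t(sandstone) / t(glacial outwash) = 386200/4699 = 82.2

82.2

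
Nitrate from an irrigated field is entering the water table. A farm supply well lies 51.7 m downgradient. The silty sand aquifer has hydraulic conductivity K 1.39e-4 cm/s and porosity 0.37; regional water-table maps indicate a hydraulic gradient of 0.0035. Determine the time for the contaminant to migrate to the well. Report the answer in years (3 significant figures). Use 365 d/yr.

K = 1.39e-4 cm/s × 864 = 0.1201 m/d
Specific discharge q = 0.1201 × 0.0035 = 4.203e-4 m/d
v_s = q/n_e = 4.203e-4/0.37 = 0.001136 m/d
t = L / v = 51.7 / 0.001136 = 45510 d
   = 45510 / 365 = 125 yr

125 years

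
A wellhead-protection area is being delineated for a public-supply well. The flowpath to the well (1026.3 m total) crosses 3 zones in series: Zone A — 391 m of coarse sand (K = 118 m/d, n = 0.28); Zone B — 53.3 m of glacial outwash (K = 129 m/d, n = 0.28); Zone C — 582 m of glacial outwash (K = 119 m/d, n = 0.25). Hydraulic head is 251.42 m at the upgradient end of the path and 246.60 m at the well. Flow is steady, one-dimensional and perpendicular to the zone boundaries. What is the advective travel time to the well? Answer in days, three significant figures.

Total head drop ΔH = 251.42 − 246.60 = 4.82 m
Continuity: the same q passes through each zone, so ΔH = q·Σ(L_j/K_j) — the zones act as resistances in series.
Σ(L/K) = 391/118 + 53.3/129 + 582/119 = 3.314 + 0.4132 + 4.891 = 8.617 d
q = ΔH / Σ(L/K) = 4.82 / 8.617 = 0.5593 m/d (same in every zone)
Zone A: v = q/n = 0.5593/0.28 = 1.998 m/d → t_A = 391/1.998 = 195.7 d
Zone B: v = q/n = 0.5593/0.28 = 1.998 m/d → t_B = 53.3/1.998 = 26.68 d
Zone C: v = q/n = 0.5593/0.25 = 2.237 m/d → t_C = 582/2.237 = 260.1 d
Total t = 195.7 + 26.68 + 260.1 = 482.6 d

483 days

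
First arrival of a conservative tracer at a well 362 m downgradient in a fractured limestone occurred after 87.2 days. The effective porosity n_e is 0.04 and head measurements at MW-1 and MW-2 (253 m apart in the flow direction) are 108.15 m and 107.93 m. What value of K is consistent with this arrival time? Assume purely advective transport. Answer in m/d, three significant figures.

Hydraulic gradient i = (108.15 − 107.93) / 253 = 0.22 / 253 = 8.696e-4
v = L / t = 362 / 87.2 = 4.151 m/d
K = v · n / i = 4.151 × 0.04 / 8.696e-4 = 191 m/d

191 m/d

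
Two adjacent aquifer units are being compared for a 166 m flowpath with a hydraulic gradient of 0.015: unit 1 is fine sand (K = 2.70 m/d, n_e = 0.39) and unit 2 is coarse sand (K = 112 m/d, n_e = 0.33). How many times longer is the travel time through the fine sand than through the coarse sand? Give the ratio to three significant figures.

49.0

Unit 1 (fine sand): v = 2.70×0.015/0.39 = 0.1038 m/d, t = 166/0.1038 = 1599 d
Unit 2 (coarse sand): v = 112×0.015/0.33 = 5.091 m/d, t = 166/5.091 = 32.61 d
t(fine sand) / t(coarse sand) = 1599/32.61 = 49.0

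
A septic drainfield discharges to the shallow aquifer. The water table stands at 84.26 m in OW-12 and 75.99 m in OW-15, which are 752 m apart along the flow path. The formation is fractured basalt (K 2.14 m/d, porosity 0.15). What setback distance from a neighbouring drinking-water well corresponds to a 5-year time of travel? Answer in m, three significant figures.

286 m

Hydraulic gradient i = (84.26 − 75.99) / 752 = 8.27 / 752 = 0.01100
Darcy flux q = K·i = 2.14 × 0.01100 = 0.02353 m/d
v = Ki/n = 2.14·0.01100/0.15 = 0.1569 m/d
T = 5 yr × 365 = 1825 d
L = v × T = 0.1569 × 1825 = 286.3 m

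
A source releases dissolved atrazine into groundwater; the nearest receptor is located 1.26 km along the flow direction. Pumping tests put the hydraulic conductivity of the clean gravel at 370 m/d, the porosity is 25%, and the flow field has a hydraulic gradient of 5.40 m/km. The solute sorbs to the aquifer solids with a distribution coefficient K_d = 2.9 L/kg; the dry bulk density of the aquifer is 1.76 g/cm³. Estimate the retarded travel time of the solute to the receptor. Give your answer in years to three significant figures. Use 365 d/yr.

9.25 years

Darcy flux q = K·i = 370 × 0.0054 = 1.998 m/d
Average linear velocity = 1.998 / 0.25 = 7.992 m/d
Retardation R = 1 + ρ_b·K_d/n = 1 + 1.76×2.9/0.25 = 21.42
Contaminant velocity v_c = v/R = 7.992/21.42 = 0.3732 m/d
L = 1.26 km = 1260 m
t = L/v_c = 1260/0.3732 = 3376 d
   = 3376/365 = 9.25 yr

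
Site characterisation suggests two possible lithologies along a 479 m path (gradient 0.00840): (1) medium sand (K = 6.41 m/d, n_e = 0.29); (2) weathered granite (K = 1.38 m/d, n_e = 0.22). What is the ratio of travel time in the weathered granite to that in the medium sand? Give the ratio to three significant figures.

Unit 1 (medium sand): v = 6.41×0.0084/0.29 = 0.1857 m/d, t = 479/0.1857 = 2580 d
Unit 2 (weathered granite): v = 1.38×0.0084/0.22 = 0.05269 m/d, t = 479/0.05269 = 9091 d
t(weathered granite) / t(medium sand) = 9091/2580 = 3.52

3.52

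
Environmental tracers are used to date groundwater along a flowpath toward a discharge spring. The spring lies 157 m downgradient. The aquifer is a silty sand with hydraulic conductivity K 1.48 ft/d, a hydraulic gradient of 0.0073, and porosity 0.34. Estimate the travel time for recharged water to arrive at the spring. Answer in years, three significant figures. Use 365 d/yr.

44.4 years

K = 1.48 ft/d × 0.3048 = 0.4511 m/d
Specific discharge q = 0.4511 × 0.0073 = 0.003293 m/d
v_s = q/n_e = 0.003293/0.34 = 0.009685 m/d
t = L / v = 157 / 0.009685 = 16210 d
   = 16210 / 365 = 44.4 yr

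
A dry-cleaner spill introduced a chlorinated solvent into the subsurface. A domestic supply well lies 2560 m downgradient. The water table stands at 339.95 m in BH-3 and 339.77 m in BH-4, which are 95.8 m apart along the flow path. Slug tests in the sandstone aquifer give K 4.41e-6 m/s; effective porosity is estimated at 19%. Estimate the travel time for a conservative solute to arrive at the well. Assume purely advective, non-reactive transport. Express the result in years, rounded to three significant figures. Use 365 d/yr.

Hydraulic gradient i = (339.95 − 339.77) / 95.8 = 0.18 / 95.8 = 0.001879
K = 4.41e-6 m/s × 86400 s/d = 0.3810 m/d
Darcy flux q = K·i = 0.3810 × 0.001879 = 7.159e-4 m/d
v_s = q/n_e = 7.159e-4/0.19 = 0.003768 m/d
t = L / v = 2560 / 0.003768 = 679400 d
   = 679400 / 365 = 1860 yr

1860 years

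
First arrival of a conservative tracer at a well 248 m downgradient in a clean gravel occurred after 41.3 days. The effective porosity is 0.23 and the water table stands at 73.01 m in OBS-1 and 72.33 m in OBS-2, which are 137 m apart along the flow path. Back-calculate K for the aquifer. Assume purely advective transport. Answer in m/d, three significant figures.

278 m/d

Hydraulic gradient i = (73.01 − 72.33) / 137 = 0.68 / 137 = 0.004964
v = L / t = 248 / 41.3 = 6.005 m/d
K = v · n / i = 6.005 × 0.23 / 0.004964 = 278 m/d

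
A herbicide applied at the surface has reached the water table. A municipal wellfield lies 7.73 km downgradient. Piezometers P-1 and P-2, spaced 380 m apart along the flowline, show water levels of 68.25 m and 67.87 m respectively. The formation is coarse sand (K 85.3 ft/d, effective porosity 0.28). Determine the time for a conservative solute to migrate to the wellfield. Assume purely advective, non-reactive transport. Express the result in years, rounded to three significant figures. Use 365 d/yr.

228 years

Hydraulic gradient i = (68.25 − 67.87) / 380 = 0.38 / 380 = 0.001000
K = 85.3 ft/d × 0.3048 = 26.00 m/d
Specific discharge q = 26.00 × 0.001000 = 0.02600 m/d
v = Ki/n = 26.00·0.001000/0.28 = 0.09286 m/d
L = 7.73 km = 7730 m
t = L / v = 7730 / 0.09286 = 83250 d
   = 83250 / 365 = 228 yr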